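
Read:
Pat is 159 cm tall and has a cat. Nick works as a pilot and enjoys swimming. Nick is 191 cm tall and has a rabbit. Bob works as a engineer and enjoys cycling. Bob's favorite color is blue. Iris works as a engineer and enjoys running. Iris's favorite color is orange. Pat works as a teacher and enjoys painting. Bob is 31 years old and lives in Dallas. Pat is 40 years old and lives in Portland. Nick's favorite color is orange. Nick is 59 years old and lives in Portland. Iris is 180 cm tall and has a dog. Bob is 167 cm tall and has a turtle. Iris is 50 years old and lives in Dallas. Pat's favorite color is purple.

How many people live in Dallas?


Count in Dallas: 2

2


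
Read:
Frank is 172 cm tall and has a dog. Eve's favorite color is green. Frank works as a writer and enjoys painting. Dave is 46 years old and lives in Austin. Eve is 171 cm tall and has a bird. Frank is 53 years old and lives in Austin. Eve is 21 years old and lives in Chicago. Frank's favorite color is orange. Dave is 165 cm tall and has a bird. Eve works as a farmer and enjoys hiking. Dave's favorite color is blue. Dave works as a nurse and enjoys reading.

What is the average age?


Sum=120, n=3, avg=40

40


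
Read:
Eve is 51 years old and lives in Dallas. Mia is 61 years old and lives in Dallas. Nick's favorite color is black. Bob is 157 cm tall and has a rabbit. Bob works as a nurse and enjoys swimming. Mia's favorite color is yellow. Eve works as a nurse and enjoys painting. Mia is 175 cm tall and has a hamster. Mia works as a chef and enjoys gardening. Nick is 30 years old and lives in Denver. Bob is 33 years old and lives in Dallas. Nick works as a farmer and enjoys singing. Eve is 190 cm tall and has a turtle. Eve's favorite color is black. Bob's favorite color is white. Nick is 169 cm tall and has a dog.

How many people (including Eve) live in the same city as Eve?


Eve lives in Dallas. Count = 3

3


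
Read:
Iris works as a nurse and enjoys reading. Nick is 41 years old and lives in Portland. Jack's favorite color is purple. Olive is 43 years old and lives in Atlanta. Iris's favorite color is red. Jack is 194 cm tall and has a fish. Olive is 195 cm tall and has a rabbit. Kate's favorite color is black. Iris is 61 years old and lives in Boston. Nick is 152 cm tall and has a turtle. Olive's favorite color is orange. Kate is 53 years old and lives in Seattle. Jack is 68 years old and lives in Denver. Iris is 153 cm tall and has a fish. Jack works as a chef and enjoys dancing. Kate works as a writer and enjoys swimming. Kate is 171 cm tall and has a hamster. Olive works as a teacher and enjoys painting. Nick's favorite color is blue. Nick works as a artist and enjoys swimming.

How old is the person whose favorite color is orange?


Person with favorite color=orange is Olive, age 43

43


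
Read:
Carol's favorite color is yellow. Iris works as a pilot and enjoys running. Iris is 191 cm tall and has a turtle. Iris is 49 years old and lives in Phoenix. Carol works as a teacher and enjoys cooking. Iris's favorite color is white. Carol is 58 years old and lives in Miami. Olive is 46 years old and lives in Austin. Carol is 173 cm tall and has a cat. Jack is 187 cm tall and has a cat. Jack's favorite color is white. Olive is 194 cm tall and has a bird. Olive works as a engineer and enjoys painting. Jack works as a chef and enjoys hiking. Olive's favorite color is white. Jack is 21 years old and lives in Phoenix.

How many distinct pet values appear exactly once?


Unique pet values: 2

2


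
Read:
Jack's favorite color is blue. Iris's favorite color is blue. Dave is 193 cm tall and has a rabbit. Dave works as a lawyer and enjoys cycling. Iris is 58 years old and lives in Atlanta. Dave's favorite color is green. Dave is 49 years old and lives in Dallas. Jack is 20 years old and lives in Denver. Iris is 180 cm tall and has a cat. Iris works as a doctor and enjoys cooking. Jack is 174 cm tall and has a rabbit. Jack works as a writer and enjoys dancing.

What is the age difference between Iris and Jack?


|58 - 20| = 38

38


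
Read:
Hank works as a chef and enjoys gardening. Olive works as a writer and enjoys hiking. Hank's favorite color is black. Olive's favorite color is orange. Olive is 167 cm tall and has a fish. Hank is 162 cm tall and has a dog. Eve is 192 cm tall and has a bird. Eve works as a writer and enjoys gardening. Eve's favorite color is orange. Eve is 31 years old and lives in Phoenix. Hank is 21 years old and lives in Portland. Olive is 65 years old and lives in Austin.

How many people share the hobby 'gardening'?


Count: 2

2


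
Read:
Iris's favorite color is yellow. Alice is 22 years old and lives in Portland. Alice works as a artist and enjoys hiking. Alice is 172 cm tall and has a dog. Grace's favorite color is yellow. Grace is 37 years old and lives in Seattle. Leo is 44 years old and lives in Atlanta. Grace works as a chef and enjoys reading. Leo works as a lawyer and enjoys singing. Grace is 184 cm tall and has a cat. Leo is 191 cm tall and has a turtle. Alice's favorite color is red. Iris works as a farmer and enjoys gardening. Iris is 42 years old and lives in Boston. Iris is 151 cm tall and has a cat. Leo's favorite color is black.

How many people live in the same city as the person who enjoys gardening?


Person with hobby gardening is Iris, city Boston. Count = 1

1


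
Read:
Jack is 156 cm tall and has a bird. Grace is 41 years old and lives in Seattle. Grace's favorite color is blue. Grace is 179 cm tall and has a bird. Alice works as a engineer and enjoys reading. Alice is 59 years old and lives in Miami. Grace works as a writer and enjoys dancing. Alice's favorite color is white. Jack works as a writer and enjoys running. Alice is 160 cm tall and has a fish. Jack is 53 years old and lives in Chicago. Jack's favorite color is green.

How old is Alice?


Alice is 59 years old

59


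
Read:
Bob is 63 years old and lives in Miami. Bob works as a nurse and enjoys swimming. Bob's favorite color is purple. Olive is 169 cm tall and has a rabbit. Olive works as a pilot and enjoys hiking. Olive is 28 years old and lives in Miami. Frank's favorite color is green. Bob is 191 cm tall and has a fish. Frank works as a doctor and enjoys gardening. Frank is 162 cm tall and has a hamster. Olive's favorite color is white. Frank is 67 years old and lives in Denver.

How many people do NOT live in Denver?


Not in Denver: 2

2


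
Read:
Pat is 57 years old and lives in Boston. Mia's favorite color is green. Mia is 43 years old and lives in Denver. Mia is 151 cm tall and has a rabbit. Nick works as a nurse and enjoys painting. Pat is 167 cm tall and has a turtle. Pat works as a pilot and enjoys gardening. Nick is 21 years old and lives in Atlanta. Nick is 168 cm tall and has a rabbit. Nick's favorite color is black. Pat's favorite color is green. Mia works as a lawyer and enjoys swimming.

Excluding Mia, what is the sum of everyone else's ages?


Sum (excluding Mia): 78

78


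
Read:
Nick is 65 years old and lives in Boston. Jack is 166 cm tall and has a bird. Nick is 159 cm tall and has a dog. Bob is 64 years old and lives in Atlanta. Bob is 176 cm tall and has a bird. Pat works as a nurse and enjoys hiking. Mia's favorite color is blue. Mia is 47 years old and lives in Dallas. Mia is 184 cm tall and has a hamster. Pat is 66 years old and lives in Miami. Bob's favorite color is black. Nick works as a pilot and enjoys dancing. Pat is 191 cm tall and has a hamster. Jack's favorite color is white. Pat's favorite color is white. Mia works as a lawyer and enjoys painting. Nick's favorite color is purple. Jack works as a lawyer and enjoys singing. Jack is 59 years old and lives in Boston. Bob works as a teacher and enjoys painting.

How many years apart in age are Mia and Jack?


47 vs 59, diff = 12

12


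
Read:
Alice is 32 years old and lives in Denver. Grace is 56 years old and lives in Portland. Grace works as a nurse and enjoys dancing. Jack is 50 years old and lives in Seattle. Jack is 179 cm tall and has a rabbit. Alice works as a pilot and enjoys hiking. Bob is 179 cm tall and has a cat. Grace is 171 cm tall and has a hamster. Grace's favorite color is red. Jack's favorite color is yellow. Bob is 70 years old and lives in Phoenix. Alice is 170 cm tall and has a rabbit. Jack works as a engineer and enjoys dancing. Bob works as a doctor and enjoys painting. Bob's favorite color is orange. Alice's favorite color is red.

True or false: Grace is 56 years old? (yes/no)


Grace is actually 56. yes

yes


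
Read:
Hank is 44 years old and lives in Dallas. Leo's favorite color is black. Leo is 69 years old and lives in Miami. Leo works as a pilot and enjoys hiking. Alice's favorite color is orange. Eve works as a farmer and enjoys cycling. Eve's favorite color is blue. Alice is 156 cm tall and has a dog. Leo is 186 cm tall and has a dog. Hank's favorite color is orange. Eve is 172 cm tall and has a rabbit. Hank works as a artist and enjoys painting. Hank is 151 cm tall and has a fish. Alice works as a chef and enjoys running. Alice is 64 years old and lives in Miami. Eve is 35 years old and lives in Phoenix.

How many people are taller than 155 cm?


Taller than 155: 3

3


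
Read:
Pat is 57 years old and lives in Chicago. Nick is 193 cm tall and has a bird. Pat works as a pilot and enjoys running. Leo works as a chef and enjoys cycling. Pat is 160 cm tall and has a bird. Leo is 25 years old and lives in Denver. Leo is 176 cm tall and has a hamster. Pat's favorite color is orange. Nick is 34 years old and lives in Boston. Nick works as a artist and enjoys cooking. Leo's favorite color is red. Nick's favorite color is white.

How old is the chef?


The chef is Leo, age 25

25


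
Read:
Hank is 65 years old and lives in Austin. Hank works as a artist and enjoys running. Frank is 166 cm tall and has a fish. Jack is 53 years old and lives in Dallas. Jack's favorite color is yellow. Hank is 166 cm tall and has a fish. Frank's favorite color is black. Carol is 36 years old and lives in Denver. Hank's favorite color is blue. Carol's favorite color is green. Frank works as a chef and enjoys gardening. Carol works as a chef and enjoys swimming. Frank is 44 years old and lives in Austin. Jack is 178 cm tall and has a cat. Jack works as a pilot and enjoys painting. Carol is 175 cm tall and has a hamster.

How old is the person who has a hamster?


Person with hamster is Carol, age 36

36


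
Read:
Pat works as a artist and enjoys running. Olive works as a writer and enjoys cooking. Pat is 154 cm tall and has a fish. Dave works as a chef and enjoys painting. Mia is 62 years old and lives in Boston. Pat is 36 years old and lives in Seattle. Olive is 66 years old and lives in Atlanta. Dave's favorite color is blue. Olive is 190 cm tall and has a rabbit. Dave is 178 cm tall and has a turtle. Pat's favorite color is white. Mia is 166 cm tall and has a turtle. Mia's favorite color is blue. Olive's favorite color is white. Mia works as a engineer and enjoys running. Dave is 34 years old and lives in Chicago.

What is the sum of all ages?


34+62+36+66 = 198

198


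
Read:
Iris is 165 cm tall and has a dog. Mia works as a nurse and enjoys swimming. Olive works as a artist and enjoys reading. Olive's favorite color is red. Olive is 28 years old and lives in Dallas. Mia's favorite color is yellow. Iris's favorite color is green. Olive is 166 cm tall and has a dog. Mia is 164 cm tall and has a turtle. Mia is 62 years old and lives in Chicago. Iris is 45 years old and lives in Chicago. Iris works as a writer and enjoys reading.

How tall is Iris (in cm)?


Iris is 165 cm tall

165


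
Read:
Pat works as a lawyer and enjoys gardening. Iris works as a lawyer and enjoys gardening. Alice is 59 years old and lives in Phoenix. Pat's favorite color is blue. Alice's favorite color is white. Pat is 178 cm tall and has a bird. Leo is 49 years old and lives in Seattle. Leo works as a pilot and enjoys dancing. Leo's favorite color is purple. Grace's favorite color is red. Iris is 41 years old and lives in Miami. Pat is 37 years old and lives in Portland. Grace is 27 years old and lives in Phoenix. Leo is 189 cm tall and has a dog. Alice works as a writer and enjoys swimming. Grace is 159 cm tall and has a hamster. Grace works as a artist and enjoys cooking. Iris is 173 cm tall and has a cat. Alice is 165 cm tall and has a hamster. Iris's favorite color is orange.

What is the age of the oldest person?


Oldest: Alice at 59

59


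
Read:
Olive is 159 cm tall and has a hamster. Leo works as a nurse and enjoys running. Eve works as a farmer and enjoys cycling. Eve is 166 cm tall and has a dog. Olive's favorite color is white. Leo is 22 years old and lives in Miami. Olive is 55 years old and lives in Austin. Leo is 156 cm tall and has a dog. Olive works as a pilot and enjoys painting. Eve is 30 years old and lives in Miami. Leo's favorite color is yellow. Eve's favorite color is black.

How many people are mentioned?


People: Leo, Olive, Eve. Count = 3

3


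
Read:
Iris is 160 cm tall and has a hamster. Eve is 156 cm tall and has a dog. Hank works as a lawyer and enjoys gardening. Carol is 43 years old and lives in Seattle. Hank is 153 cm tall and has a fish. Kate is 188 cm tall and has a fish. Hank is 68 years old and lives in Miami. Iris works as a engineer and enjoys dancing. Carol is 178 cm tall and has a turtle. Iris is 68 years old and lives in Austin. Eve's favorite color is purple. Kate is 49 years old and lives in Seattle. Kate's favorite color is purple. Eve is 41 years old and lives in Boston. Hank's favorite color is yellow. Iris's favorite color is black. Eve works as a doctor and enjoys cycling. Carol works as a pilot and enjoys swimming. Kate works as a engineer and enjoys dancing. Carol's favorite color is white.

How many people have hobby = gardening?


Count: 1

1


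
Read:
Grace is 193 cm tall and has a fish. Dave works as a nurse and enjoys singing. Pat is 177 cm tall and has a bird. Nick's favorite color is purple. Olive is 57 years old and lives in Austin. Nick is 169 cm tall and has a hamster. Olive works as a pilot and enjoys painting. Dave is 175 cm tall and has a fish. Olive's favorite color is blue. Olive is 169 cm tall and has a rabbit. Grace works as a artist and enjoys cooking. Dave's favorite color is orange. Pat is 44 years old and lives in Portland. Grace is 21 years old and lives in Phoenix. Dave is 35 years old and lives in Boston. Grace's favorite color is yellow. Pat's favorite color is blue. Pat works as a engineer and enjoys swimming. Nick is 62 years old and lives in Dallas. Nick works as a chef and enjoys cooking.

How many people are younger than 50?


Filter: 3

3


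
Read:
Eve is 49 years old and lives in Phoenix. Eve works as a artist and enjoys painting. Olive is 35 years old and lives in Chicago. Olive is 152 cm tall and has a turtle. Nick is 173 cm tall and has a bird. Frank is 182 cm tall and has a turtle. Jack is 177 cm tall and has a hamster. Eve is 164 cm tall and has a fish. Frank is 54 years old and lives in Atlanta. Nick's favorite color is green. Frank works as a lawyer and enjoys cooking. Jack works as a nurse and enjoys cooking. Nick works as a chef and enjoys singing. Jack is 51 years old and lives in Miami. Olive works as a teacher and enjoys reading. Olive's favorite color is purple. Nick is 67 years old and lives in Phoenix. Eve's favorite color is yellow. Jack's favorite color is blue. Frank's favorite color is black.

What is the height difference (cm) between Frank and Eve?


|182 - 164| = 18

18


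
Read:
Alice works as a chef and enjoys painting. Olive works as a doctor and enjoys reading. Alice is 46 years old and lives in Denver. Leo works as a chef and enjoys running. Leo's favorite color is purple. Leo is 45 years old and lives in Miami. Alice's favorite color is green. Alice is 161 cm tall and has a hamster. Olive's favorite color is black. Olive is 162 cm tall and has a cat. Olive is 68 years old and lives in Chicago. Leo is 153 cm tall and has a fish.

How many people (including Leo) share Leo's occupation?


Leo is a chef. Count = 2

2


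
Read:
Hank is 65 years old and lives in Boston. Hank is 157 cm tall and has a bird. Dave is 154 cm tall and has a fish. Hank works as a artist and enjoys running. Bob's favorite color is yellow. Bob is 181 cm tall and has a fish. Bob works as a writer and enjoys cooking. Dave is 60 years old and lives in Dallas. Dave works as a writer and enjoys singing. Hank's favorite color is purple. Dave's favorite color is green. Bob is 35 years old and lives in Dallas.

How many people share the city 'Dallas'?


Count: 2

2


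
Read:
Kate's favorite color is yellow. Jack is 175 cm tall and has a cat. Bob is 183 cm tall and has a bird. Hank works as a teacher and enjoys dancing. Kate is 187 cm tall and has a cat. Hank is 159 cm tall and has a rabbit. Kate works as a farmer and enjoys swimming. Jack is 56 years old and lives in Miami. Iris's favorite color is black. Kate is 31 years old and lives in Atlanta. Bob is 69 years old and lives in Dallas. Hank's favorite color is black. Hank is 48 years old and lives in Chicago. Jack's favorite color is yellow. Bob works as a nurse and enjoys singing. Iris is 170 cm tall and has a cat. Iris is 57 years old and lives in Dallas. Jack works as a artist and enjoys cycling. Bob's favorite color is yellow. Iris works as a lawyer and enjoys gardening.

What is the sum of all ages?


57+56+69+31+48 = 261

261


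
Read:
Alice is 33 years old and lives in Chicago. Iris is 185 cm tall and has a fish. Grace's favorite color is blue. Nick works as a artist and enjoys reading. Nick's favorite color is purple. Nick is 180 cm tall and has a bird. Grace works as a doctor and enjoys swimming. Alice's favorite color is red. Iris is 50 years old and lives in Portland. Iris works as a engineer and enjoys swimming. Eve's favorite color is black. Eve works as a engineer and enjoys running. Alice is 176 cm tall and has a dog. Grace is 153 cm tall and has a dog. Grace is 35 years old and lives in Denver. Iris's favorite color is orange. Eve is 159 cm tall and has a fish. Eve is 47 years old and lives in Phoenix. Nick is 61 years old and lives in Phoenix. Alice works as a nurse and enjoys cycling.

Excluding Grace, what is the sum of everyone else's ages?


Sum (excluding Grace): 191

191


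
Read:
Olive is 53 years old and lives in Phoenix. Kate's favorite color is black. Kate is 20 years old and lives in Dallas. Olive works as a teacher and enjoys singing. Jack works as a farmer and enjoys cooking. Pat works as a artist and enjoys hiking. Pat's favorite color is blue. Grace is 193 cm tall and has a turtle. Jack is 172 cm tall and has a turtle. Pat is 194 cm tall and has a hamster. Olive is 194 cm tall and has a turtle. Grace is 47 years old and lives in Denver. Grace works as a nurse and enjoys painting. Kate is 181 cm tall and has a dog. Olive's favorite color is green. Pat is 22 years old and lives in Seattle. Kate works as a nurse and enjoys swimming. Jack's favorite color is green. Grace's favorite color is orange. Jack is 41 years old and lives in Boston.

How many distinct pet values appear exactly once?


Unique pet values: 2

2


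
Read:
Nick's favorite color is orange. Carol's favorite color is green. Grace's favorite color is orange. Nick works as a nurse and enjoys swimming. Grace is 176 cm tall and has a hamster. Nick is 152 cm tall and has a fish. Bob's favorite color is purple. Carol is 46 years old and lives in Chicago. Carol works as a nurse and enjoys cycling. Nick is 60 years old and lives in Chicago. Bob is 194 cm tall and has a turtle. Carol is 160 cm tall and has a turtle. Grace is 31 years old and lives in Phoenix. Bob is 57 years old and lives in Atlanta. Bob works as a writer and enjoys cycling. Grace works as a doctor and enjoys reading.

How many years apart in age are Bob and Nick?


57 vs 60, diff = 3

3


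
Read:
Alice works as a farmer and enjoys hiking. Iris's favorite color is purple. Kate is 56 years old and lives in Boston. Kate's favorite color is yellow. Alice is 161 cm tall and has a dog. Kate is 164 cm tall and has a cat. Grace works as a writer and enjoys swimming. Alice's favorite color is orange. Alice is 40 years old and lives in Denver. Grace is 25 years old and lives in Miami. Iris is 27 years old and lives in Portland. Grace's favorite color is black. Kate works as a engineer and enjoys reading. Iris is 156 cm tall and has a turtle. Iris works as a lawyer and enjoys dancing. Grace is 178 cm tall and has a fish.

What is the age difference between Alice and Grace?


|40 - 25| = 15

15


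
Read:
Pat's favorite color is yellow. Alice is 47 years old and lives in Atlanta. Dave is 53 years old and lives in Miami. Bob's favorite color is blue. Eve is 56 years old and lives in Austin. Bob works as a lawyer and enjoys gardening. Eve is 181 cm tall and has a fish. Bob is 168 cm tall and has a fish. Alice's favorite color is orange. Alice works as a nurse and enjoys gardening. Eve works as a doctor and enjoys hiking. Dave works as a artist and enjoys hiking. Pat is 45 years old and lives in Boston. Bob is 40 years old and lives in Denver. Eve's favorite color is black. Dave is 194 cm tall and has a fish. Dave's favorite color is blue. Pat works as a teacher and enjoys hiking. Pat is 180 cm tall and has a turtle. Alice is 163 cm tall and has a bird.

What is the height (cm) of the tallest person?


Tallest: Dave at 194 cm

194


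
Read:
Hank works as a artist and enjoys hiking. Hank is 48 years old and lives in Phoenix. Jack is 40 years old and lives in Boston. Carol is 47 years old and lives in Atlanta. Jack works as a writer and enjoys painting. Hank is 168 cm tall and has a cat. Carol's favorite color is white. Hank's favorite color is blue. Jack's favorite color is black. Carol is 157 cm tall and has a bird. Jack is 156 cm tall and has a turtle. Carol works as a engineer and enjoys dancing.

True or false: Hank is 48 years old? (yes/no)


Hank is actually 48. yes

yes


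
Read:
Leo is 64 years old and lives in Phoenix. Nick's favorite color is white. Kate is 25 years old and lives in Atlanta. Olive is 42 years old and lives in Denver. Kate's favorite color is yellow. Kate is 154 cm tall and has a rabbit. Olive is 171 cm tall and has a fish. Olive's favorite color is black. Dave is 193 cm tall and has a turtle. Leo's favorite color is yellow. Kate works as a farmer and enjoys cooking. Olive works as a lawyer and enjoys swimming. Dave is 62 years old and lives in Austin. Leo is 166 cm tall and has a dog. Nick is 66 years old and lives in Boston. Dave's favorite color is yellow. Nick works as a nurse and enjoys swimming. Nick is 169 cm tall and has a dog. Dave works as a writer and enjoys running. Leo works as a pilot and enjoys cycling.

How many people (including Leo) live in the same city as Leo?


Leo lives in Phoenix. Count = 1

1


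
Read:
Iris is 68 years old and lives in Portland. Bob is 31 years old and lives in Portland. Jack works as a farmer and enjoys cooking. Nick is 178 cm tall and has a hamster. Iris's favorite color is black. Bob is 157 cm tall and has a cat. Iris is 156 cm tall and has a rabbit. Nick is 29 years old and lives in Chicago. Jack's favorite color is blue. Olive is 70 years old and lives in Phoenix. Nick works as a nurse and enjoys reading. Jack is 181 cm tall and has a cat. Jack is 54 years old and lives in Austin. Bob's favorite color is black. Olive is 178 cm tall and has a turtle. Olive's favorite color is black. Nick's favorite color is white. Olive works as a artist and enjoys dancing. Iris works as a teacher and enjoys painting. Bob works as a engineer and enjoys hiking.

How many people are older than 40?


Filter: 3

3


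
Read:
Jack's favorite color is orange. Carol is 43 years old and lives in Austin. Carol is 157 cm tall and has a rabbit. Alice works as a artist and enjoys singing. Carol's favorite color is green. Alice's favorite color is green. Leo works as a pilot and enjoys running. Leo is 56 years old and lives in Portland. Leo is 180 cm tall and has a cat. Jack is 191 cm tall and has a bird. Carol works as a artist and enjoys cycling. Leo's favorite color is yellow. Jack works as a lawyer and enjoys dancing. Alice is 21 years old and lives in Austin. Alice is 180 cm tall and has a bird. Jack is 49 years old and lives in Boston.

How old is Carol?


Carol is 43 years old

43


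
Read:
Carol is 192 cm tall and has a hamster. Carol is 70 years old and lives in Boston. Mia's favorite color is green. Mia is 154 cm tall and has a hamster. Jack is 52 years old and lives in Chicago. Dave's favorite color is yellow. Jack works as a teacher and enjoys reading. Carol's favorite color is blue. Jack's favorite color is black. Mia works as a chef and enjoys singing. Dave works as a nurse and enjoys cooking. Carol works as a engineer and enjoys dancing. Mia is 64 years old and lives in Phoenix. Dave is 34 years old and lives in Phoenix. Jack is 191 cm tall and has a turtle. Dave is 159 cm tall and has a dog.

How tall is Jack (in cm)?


Jack is 191 cm tall

191


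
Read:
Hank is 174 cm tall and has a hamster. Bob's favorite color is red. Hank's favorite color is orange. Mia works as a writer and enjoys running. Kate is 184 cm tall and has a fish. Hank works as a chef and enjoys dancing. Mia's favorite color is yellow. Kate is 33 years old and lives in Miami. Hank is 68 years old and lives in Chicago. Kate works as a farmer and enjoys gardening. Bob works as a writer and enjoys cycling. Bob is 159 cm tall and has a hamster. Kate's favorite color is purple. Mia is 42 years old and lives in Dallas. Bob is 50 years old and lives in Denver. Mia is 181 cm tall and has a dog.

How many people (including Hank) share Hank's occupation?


Hank is a chef. Count = 1

1


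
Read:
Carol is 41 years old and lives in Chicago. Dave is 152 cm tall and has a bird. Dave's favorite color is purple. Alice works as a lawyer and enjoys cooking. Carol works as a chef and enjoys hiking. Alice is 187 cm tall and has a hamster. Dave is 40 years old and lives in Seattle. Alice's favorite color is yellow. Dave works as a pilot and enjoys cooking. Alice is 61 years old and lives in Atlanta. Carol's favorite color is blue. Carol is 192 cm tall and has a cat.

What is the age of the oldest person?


Oldest: Alice at 61

61


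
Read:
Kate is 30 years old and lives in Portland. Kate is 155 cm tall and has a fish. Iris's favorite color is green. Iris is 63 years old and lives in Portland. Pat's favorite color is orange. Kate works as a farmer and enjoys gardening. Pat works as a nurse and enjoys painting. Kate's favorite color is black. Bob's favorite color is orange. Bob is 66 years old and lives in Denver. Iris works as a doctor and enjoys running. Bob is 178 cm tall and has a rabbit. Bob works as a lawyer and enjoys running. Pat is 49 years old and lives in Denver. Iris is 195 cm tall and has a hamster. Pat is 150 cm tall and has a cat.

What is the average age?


Sum=208, n=4, avg=52

52


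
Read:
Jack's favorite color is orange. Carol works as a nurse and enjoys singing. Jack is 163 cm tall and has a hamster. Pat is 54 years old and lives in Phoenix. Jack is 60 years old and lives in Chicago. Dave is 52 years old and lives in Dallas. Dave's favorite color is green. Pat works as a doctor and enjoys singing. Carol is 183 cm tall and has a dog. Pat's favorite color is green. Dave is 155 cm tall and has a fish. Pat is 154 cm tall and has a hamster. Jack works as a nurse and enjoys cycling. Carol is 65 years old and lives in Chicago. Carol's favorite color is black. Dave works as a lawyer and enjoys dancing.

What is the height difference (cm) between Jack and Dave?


|163 - 155| = 8

8


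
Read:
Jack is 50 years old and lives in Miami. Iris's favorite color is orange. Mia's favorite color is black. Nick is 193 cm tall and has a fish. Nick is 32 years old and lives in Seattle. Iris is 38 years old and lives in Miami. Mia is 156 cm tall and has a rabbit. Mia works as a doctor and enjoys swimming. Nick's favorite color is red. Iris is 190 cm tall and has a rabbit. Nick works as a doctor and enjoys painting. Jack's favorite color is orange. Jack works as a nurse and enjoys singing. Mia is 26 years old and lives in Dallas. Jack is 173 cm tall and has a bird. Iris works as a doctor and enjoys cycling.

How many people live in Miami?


Count in Miami: 2

2


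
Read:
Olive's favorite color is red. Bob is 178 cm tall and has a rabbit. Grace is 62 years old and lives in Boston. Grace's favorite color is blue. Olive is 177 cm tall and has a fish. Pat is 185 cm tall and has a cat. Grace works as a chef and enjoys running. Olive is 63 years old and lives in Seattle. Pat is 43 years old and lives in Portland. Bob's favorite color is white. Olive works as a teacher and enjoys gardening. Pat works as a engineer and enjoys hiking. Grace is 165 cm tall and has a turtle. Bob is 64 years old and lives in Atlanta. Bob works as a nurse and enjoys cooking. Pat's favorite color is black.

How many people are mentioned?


People: Grace, Pat, Olive, Bob. Count = 4

4


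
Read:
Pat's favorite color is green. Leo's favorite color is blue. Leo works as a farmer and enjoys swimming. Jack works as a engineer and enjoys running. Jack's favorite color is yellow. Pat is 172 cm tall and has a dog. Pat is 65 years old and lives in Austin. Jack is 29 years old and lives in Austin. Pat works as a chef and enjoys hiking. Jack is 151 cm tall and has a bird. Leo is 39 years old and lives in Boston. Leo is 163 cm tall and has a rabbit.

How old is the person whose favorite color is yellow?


Person with favorite color=yellow is Jack, age 29

29


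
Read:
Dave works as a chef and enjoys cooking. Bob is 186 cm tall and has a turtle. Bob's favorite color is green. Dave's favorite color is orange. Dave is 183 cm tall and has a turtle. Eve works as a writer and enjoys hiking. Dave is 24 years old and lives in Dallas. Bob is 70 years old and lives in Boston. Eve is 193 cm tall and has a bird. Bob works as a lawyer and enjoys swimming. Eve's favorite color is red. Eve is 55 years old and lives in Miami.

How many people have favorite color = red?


Count: 1

1


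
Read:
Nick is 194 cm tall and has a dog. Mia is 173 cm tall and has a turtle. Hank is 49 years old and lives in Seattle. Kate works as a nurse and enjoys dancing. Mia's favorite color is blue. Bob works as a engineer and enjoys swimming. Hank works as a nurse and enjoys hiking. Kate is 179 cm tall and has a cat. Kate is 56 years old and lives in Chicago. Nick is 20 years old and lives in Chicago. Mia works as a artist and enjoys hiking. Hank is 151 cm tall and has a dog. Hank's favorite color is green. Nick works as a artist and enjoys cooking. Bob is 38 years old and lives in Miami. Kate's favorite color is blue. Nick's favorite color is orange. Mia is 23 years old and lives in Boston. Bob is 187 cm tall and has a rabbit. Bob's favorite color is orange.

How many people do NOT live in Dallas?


Not in Dallas: 5

5


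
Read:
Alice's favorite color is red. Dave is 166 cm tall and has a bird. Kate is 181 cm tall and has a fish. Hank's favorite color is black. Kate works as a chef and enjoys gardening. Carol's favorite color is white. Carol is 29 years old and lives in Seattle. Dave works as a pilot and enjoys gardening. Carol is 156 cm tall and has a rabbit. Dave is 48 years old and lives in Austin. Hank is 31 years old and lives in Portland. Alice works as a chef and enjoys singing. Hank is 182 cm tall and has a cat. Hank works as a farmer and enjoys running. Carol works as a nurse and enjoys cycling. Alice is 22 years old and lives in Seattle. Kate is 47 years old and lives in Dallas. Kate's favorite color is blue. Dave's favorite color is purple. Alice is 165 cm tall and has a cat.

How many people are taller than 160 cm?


Taller than 160: 4

4


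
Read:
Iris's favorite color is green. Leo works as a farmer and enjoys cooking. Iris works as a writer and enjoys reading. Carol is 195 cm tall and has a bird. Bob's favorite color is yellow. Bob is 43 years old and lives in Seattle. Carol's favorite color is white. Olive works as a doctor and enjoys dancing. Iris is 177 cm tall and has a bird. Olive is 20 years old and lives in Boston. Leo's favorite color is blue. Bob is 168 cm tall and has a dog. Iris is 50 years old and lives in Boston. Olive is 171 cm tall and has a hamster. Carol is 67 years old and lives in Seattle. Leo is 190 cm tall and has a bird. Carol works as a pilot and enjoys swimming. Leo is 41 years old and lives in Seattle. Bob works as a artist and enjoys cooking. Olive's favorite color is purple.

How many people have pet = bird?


Count: 3

3


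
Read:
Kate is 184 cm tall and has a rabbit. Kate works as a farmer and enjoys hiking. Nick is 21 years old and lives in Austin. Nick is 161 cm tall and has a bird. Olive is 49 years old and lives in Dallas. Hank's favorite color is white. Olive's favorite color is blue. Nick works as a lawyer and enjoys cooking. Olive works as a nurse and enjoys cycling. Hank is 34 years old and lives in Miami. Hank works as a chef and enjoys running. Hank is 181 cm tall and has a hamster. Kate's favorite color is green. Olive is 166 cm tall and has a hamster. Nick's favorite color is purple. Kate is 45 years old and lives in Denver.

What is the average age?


Sum=149, n=4, avg=37.25

37.25


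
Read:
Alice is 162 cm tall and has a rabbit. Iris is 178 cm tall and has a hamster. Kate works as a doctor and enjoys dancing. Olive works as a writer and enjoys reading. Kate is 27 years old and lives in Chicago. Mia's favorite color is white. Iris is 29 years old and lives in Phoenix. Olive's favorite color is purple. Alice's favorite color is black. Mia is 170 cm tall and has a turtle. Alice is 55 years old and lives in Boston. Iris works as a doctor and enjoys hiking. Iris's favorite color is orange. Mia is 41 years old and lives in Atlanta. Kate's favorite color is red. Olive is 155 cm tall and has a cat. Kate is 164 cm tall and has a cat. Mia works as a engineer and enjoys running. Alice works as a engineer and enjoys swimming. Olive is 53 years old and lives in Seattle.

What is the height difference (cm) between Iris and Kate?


|178 - 164| = 14

14


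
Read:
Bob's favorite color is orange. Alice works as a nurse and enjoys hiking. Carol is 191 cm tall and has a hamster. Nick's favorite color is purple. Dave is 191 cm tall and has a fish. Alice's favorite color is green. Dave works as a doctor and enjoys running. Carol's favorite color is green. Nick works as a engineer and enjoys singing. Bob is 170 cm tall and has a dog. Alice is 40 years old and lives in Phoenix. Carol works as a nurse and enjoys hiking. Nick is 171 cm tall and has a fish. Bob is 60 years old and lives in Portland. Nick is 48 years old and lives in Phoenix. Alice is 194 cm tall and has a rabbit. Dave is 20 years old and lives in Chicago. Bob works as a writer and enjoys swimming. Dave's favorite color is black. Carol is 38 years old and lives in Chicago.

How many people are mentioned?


People: Alice, Nick, Carol, Dave, Bob. Count = 5

5


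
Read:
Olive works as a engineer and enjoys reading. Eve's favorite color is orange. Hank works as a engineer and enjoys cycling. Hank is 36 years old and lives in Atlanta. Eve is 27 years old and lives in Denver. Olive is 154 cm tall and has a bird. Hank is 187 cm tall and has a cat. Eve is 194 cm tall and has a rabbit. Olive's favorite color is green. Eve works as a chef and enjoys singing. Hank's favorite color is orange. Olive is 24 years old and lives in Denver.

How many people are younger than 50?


Filter: 3

3


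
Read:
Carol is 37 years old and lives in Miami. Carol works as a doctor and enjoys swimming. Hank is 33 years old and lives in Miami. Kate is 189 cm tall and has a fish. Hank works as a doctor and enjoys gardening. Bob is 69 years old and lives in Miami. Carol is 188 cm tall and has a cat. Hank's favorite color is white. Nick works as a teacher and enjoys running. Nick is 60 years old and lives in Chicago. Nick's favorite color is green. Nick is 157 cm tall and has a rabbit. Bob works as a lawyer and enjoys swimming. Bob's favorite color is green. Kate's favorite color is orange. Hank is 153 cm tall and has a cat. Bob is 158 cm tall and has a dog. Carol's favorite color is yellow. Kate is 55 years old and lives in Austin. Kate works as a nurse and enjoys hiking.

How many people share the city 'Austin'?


Count: 1

1


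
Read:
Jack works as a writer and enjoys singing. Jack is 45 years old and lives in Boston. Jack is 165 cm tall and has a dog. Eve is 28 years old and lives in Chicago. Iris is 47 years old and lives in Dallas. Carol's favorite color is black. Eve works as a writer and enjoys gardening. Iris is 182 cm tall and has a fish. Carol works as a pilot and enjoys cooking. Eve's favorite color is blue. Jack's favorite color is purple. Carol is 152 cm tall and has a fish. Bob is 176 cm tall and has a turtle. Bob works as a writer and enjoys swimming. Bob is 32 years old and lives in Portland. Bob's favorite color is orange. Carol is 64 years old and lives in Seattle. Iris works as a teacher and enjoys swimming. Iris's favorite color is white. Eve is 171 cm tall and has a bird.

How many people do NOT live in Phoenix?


Not in Phoenix: 5

5


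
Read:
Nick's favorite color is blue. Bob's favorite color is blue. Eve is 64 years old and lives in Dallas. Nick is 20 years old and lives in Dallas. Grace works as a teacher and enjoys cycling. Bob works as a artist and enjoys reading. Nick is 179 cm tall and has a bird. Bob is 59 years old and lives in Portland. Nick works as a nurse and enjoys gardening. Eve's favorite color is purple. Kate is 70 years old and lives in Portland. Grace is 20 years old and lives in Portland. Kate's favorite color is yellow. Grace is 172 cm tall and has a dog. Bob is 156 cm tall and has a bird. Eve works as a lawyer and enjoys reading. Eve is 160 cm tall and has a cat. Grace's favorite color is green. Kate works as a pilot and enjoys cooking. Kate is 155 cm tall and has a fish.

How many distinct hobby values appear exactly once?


Unique hobby values: 3

3


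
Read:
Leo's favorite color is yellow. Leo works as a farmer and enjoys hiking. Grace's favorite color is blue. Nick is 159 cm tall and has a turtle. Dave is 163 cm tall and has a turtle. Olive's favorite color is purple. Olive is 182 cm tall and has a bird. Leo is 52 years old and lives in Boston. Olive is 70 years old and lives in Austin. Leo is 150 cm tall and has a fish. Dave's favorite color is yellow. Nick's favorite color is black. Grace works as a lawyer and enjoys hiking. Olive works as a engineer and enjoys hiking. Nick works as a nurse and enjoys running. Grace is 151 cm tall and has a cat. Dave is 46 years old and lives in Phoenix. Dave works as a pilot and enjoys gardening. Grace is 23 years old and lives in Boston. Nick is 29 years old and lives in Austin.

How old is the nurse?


The nurse is Nick, age 29

29


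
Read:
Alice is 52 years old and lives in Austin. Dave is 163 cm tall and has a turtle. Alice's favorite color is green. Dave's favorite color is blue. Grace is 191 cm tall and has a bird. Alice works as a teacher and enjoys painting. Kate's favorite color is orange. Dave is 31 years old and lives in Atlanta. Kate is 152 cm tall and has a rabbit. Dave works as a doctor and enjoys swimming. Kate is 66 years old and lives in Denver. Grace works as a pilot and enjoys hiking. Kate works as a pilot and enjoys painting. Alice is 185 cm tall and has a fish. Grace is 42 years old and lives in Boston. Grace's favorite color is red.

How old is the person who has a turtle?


Person with turtle is Dave, age 31

31


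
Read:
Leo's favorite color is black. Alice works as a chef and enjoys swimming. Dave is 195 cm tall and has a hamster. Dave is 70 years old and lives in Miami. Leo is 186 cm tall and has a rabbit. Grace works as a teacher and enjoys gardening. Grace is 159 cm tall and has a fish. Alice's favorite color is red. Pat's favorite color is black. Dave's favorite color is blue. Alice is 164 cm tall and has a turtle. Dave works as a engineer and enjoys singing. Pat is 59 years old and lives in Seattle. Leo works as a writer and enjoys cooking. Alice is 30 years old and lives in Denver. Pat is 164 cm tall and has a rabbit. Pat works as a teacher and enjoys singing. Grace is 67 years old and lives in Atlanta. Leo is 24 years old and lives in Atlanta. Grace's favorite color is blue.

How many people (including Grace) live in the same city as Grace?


Grace lives in Atlanta. Count = 2

2
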